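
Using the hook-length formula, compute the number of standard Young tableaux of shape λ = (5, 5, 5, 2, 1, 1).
# SYT of shape (5, 5, 5, 2, 1, 1) = 11639628

Hook-length formula: f^λ = n! / Π hook(c), product over all cells c of the Young diagram. For λ = (5, 5, 5, 2, 1, 1), n = 19 boxes. Hook lengths by row (left-to-right, top-to-bottom): [10, 7, 5, 4, 3]; [9, 6, 4, 3, 2]; [8, 5, 3, 2, 1]; [4, 1]; [2]; [1]. Product of hooks = 10450944000. So f^λ = 19! / 10450944000 = 121645100408832000 / 10450944000 = 11639628.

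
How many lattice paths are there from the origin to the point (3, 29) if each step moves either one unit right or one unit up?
Number of paths = 4960

A monotone lattice path from (0, 0) to (3, 29) consists of 3 east steps and 29 north steps in some order, so it is determined by which 3 of the 32 steps are east. The count is C(32, 3) = 4960.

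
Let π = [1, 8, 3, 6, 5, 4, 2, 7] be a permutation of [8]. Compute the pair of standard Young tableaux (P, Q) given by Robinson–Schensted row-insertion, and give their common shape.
P = [1, 2, 4, 7] / [3] / [5] / [6] / [8];  Q = [1, 2, 4, 8] / [3] / [5] / [6] / [7];  common shape = (4, 1, 1, 1, 1)

Row-insert the values π_1, π_2, … into P one at a time, bumping the leftmost entry strictly greater than the inserted value down to the next row. The recording tableau Q records, in position (i, j), the step at which that cell was added to P.
  Insert 1 (step 1): P = [1];  Q = [1]
  Insert 8 (step 2): P = [1, 8];  Q = [1, 2]
  Insert 3 (step 3): P = [1, 3] / [8];  Q = [1, 2] / [3]
  Insert 6 (step 4): P = [1, 3, 6] / [8];  Q = [1, 2, 4] / [3]
  Insert 5 (step 5): P = [1, 3, 5] / [6] / [8];  Q = [1, 2, 4] / [3] / [5]
  Insert 4 (step 6): P = [1, 3, 4] / [5] / [6] / [8];  Q = [1, 2, 4] / [3] / [5] / [6]
  Insert 2 (step 7): P = [1, 2, 4] / [3] / [5] / [6] / [8];  Q = [1, 2, 4] / [3] / [5] / [6] / [7]
  Insert 7 (step 8): P = [1, 2, 4, 7] / [3] / [5] / [6] / [8];  Q = [1, 2, 4, 8] / [3] / [5] / [6] / [7]
Final shape: (4, 1, 1, 1, 1).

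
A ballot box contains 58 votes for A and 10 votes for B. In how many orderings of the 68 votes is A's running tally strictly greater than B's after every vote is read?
Strict-lead orderings = 205236977088

Total orderings of the 68 votes with 58 for A: C(68, 58) = 290752384208. By the Bertrand ballot formula (Cycle Lemma / reflection principle), the number of orderings in which A is strictly ahead of B throughout is (p − q)/(p + q) · C(p + q, p) = (58 − 10)/(58 + 10) · 290752384208 = 205236977088.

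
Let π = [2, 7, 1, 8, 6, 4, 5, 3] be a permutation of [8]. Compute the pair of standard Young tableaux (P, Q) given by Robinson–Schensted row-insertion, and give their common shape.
P = [1, 3, 5] / [2, 4, 8] / [6] / [7];  Q = [1, 2, 4] / [3, 5, 7] / [6] / [8];  common shape = (3, 3, 1, 1)

Row-insert the values π_1, π_2, … into P one at a time, bumping the leftmost entry strictly greater than the inserted value down to the next row. The recording tableau Q records, in position (i, j), the step at which that cell was added to P.
  Insert 2 (step 1): P = [2];  Q = [1]
  Insert 7 (step 2): P = [2, 7];  Q = [1, 2]
  Insert 1 (step 3): P = [1, 7] / [2];  Q = [1, 2] / [3]
  Insert 8 (step 4): P = [1, 7, 8] / [2];  Q = [1, 2, 4] / [3]
  Insert 6 (step 5): P = [1, 6, 8] / [2, 7];  Q = [1, 2, 4] / [3, 5]
  Insert 4 (step 6): P = [1, 4, 8] / [2, 6] / [7];  Q = [1, 2, 4] / [3, 5] / [6]
  Insert 5 (step 7): P = [1, 4, 5] / [2, 6, 8] / [7];  Q = [1, 2, 4] / [3, 5, 7] / [6]
  Insert 3 (step 8): P = [1, 3, 5] / [2, 4, 8] / [6] / [7];  Q = [1, 2, 4] / [3, 5, 7] / [6] / [8]
Final shape: (3, 3, 1, 1).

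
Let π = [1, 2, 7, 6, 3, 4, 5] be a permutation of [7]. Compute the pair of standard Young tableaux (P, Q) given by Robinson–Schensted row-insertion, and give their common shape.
P = [1, 2, 3, 4, 5] / [6] / [7];  Q = [1, 2, 3, 6, 7] / [4] / [5];  common shape = (5, 1, 1)

Row-insert the values π_1, π_2, … into P one at a time, bumping the leftmost entry strictly greater than the inserted value down to the next row. The recording tableau Q records, in position (i, j), the step at which that cell was added to P.
  Insert 1 (step 1): P = [1];  Q = [1]
  Insert 2 (step 2): P = [1, 2];  Q = [1, 2]
  Insert 7 (step 3): P = [1, 2, 7];  Q = [1, 2, 3]
  Insert 6 (step 4): P = [1, 2, 6] / [7];  Q = [1, 2, 3] / [4]
  Insert 3 (step 5): P = [1, 2, 3] / [6] / [7];  Q = [1, 2, 3] / [4] / [5]
  Insert 4 (step 6): P = [1, 2, 3, 4] / [6] / [7];  Q = [1, 2, 3, 6] / [4] / [5]
  Insert 5 (step 7): P = [1, 2, 3, 4, 5] / [6] / [7];  Q = [1, 2, 3, 6, 7] / [4] / [5]
Final shape: (5, 1, 1).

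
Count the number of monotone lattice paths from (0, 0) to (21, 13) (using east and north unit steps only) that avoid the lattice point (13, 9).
Number of paths = 681760860

Total paths from (0, 0) to (21, 13): C(34, 21) = 927983760. Paths through (13, 9): (paths (0, 0) → (13, 9)) × (paths (13, 9) → (21, 13)) = C(22, 13) · C(12, 8) = 497420 · 495 = 246222900. Avoidance count = 927983760 − 246222900 = 681760860.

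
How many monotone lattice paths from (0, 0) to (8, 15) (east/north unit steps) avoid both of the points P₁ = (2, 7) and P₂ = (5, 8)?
Number of paths = 245046

Inclusion–exclusion. Total paths: C(23, 8) = 490314. Through P₁: C(9, 2)·C(14, 6) = 108108. Through P₂: C(13, 5)·C(10, 3) = 154440. Since P₁ is strictly southwest of P₂, a monotone path through both must visit P₁ then P₂; paths through both = C(9, 2)·C(4, 3)·C(10, 3) = 17280. Avoid both = 490314 − 108108 − 154440 + 17280 = 245046.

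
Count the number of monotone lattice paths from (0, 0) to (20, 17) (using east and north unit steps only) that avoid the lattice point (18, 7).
Number of paths = 15873642510

Total paths from (0, 0) to (20, 17): C(37, 20) = 15905368710. Paths through (18, 7): (paths (0, 0) → (18, 7)) × (paths (18, 7) → (20, 17)) = C(25, 18) · C(12, 2) = 480700 · 66 = 31726200. Avoidance count = 15905368710 − 31726200 = 15873642510.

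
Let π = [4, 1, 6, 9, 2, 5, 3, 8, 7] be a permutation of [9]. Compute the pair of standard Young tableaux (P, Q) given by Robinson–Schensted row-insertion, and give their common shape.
P = [1, 2, 3, 7] / [4, 5, 8] / [6, 9];  Q = [1, 3, 4, 8] / [2, 5, 6] / [7, 9];  common shape = (4, 3, 2)

Row-insert the values π_1, π_2, … into P one at a time, bumping the leftmost entry strictly greater than the inserted value down to the next row. The recording tableau Q records, in position (i, j), the step at which that cell was added to P.
  Insert 4 (step 1): P = [4];  Q = [1]
  Insert 1 (step 2): P = [1] / [4];  Q = [1] / [2]
  Insert 6 (step 3): P = [1, 6] / [4];  Q = [1, 3] / [2]
  Insert 9 (step 4): P = [1, 6, 9] / [4];  Q = [1, 3, 4] / [2]
  Insert 2 (step 5): P = [1, 2, 9] / [4, 6];  Q = [1, 3, 4] / [2, 5]
  Insert 5 (step 6): P = [1, 2, 5] / [4, 6, 9];  Q = [1, 3, 4] / [2, 5, 6]
  Insert 3 (step 7): P = [1, 2, 3] / [4, 5, 9] / [6];  Q = [1, 3, 4] / [2, 5, 6] / [7]
  Insert 8 (step 8): P = [1, 2, 3, 8] / [4, 5, 9] / [6];  Q = [1, 3, 4, 8] / [2, 5, 6] / [7]
  Insert 7 (step 9): P = [1, 2, 3, 7] / [4, 5, 8] / [6, 9];  Q = [1, 3, 4, 8] / [2, 5, 6] / [7, 9]
Final shape: (4, 3, 2).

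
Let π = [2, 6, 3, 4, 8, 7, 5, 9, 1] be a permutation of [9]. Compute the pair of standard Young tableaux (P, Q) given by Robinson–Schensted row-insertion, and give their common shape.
P = [1, 3, 4, 5, 9] / [2, 7] / [6] / [8];  Q = [1, 2, 4, 5, 8] / [3, 6] / [7] / [9];  common shape = (5, 2, 1, 1)

Row-insert the values π_1, π_2, … into P one at a time, bumping the leftmost entry strictly greater than the inserted value down to the next row. The recording tableau Q records, in position (i, j), the step at which that cell was added to P.
  Insert 2 (step 1): P = [2];  Q = [1]
  Insert 6 (step 2): P = [2, 6];  Q = [1, 2]
  Insert 3 (step 3): P = [2, 3] / [6];  Q = [1, 2] / [3]
  Insert 4 (step 4): P = [2, 3, 4] / [6];  Q = [1, 2, 4] / [3]
  Insert 8 (step 5): P = [2, 3, 4, 8] / [6];  Q = [1, 2, 4, 5] / [3]
  Insert 7 (step 6): P = [2, 3, 4, 7] / [6, 8];  Q = [1, 2, 4, 5] / [3, 6]
  Insert 5 (step 7): P = [2, 3, 4, 5] / [6, 7] / [8];  Q = [1, 2, 4, 5] / [3, 6] / [7]
  Insert 9 (step 8): P = [2, 3, 4, 5, 9] / [6, 7] / [8];  Q = [1, 2, 4, 5, 8] / [3, 6] / [7]
  Insert 1 (step 9): P = [1, 3, 4, 5, 9] / [2, 7] / [6] / [8];  Q = [1, 2, 4, 5, 8] / [3, 6] / [7] / [9]
Final shape: (5, 2, 1, 1).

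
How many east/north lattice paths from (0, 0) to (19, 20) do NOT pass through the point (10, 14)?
Number of paths = 59107178130

Total paths from (0, 0) to (19, 20): C(39, 19) = 68923264410. Paths through (10, 14): (paths (0, 0) → (10, 14)) × (paths (10, 14) → (19, 20)) = C(24, 10) · C(15, 9) = 1961256 · 5005 = 9816086280. Avoidance count = 68923264410 − 9816086280 = 59107178130.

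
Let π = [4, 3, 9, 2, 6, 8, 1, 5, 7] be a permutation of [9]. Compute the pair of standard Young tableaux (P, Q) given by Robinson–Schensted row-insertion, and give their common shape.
P = [1, 5, 7] / [2, 6, 8] / [3, 9] / [4];  Q = [1, 3, 6] / [2, 5, 9] / [4, 8] / [7];  common shape = (3, 3, 2, 1)

Row-insert the values π_1, π_2, … into P one at a time, bumping the leftmost entry strictly greater than the inserted value down to the next row. The recording tableau Q records, in position (i, j), the step at which that cell was added to P.
  Insert 4 (step 1): P = [4];  Q = [1]
  Insert 3 (step 2): P = [3] / [4];  Q = [1] / [2]
  Insert 9 (step 3): P = [3, 9] / [4];  Q = [1, 3] / [2]
  Insert 2 (step 4): P = [2, 9] / [3] / [4];  Q = [1, 3] / [2] / [4]
  Insert 6 (step 5): P = [2, 6] / [3, 9] / [4];  Q = [1, 3] / [2, 5] / [4]
  Insert 8 (step 6): P = [2, 6, 8] / [3, 9] / [4];  Q = [1, 3, 6] / [2, 5] / [4]
  Insert 1 (step 7): P = [1, 6, 8] / [2, 9] / [3] / [4];  Q = [1, 3, 6] / [2, 5] / [4] / [7]
  Insert 5 (step 8): P = [1, 5, 8] / [2, 6] / [3, 9] / [4];  Q = [1, 3, 6] / [2, 5] / [4, 8] / [7]
  Insert 7 (step 9): P = [1, 5, 7] / [2, 6, 8] / [3, 9] / [4];  Q = [1, 3, 6] / [2, 5, 9] / [4, 8] / [7]
Final shape: (3, 3, 2, 1).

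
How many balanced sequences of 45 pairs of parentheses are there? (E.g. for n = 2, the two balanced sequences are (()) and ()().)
C_45 = 2257117854077248073253720

These balanced parentheses are counted by the Catalan number C_n = (1/(n + 1)) · C(2n, n). For n = 45: C_45 = (1/46) · C(90, 45) = 103827421287553411369671120/46 = 2257117854077248073253720.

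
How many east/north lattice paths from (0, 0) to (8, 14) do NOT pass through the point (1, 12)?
Number of paths = 319302

Total paths from (0, 0) to (8, 14): C(22, 8) = 319770. Paths through (1, 12): (paths (0, 0) → (1, 12)) × (paths (1, 12) → (8, 14)) = C(13, 1) · C(9, 7) = 13 · 36 = 468. Avoidance count = 319770 − 468 = 319302.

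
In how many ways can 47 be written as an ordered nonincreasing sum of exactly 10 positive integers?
p(47, 10 parts) = 10936

Partitions of n into exactly k parts are in bijection with partitions of n − k into at most k parts (subtract 1 from each part). So p(47, exactly 10) = p(37, parts ≤ 10). Computing via the recurrence p(m, j) = p(m, j−1) + p(m−j, j) gives 10936.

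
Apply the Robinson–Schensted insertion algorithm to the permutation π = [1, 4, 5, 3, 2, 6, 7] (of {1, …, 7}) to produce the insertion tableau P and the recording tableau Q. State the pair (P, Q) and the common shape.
P = [1, 2, 5, 6, 7] / [3] / [4];  Q = [1, 2, 3, 6, 7] / [4] / [5];  common shape = (5, 1, 1)

Row-insert the values π_1, π_2, … into P one at a time, bumping the leftmost entry strictly greater than the inserted value down to the next row. The recording tableau Q records, in position (i, j), the step at which that cell was added to P.
  Insert 1 (step 1): P = [1];  Q = [1]
  Insert 4 (step 2): P = [1, 4];  Q = [1, 2]
  Insert 5 (step 3): P = [1, 4, 5];  Q = [1, 2, 3]
  Insert 3 (step 4): P = [1, 3, 5] / [4];  Q = [1, 2, 3] / [4]
  Insert 2 (step 5): P = [1, 2, 5] / [3] / [4];  Q = [1, 2, 3] / [4] / [5]
  Insert 6 (step 6): P = [1, 2, 5, 6] / [3] / [4];  Q = [1, 2, 3, 6] / [4] / [5]
  Insert 7 (step 7): P = [1, 2, 5, 6, 7] / [3] / [4];  Q = [1, 2, 3, 6, 7] / [4] / [5]
Final shape: (5, 1, 1).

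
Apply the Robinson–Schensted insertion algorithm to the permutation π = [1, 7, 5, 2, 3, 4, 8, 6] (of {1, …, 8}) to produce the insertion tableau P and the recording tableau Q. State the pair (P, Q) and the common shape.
P = [1, 2, 3, 4, 6] / [5, 8] / [7];  Q = [1, 2, 5, 6, 7] / [3, 8] / [4];  common shape = (5, 2, 1)

Row-insert the values π_1, π_2, … into P one at a time, bumping the leftmost entry strictly greater than the inserted value down to the next row. The recording tableau Q records, in position (i, j), the step at which that cell was added to P.
  Insert 1 (step 1): P = [1];  Q = [1]
  Insert 7 (step 2): P = [1, 7];  Q = [1, 2]
  Insert 5 (step 3): P = [1, 5] / [7];  Q = [1, 2] / [3]
  Insert 2 (step 4): P = [1, 2] / [5] / [7];  Q = [1, 2] / [3] / [4]
  Insert 3 (step 5): P = [1, 2, 3] / [5] / [7];  Q = [1, 2, 5] / [3] / [4]
  Insert 4 (step 6): P = [1, 2, 3, 4] / [5] / [7];  Q = [1, 2, 5, 6] / [3] / [4]
  Insert 8 (step 7): P = [1, 2, 3, 4, 8] / [5] / [7];  Q = [1, 2, 5, 6, 7] / [3] / [4]
  Insert 6 (step 8): P = [1, 2, 3, 4, 6] / [5, 8] / [7];  Q = [1, 2, 5, 6, 7] / [3, 8] / [4]
Final shape: (5, 2, 1).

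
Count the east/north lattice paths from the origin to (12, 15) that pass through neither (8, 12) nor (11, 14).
Number of paths = 6579510

Inclusion–exclusion. Total paths: C(27, 12) = 17383860. Through P₁: C(20, 8)·C(7, 4) = 4408950. Through P₂: C(25, 11)·C(2, 1) = 8914800. Since P₁ is strictly southwest of P₂, a monotone path through both must visit P₁ then P₂; paths through both = C(20, 8)·C(5, 3)·C(2, 1) = 2519400. Avoid both = 17383860 − 4408950 − 8914800 + 2519400 = 6579510.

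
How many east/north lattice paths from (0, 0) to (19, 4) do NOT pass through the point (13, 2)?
Number of paths = 5915

Total paths from (0, 0) to (19, 4): C(23, 19) = 8855. Paths through (13, 2): (paths (0, 0) → (13, 2)) × (paths (13, 2) → (19, 4)) = C(15, 13) · C(8, 6) = 105 · 28 = 2940. Avoidance count = 8855 − 2940 = 5915.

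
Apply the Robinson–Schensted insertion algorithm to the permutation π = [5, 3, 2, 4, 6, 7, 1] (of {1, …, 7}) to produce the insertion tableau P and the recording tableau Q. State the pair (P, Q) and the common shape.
P = [1, 4, 6, 7] / [2] / [3] / [5];  Q = [1, 4, 5, 6] / [2] / [3] / [7];  common shape = (4, 1, 1, 1)

Row-insert the values π_1, π_2, … into P one at a time, bumping the leftmost entry strictly greater than the inserted value down to the next row. The recording tableau Q records, in position (i, j), the step at which that cell was added to P.
  Insert 5 (step 1): P = [5];  Q = [1]
  Insert 3 (step 2): P = [3] / [5];  Q = [1] / [2]
  Insert 2 (step 3): P = [2] / [3] / [5];  Q = [1] / [2] / [3]
  Insert 4 (step 4): P = [2, 4] / [3] / [5];  Q = [1, 4] / [2] / [3]
  Insert 6 (step 5): P = [2, 4, 6] / [3] / [5];  Q = [1, 4, 5] / [2] / [3]
  Insert 7 (step 6): P = [2, 4, 6, 7] / [3] / [5];  Q = [1, 4, 5, 6] / [2] / [3]
  Insert 1 (step 7): P = [1, 4, 6, 7] / [2] / [3] / [5];  Q = [1, 4, 5, 6] / [2] / [3] / [7]
Final shape: (4, 1, 1, 1).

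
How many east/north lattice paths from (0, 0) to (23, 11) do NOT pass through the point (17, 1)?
Number of paths = 285953616

Total paths from (0, 0) to (23, 11): C(34, 23) = 286097760. Paths through (17, 1): (paths (0, 0) → (17, 1)) × (paths (17, 1) → (23, 11)) = C(18, 17) · C(16, 6) = 18 · 8008 = 144144. Avoidance count = 286097760 − 144144 = 285953616.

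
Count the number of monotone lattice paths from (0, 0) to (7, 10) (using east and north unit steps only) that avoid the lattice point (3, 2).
Number of paths = 14498

Total paths from (0, 0) to (7, 10): C(17, 7) = 19448. Paths through (3, 2): (paths (0, 0) → (3, 2)) × (paths (3, 2) → (7, 10)) = C(5, 3) · C(12, 4) = 10 · 495 = 4950. Avoidance count = 19448 − 4950 = 14498.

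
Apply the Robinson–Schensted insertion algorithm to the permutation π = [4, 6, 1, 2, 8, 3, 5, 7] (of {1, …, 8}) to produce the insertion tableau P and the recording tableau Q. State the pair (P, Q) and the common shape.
P = [1, 2, 3, 5, 7] / [4, 6, 8];  Q = [1, 2, 5, 7, 8] / [3, 4, 6];  common shape = (5, 3)

Row-insert the values π_1, π_2, … into P one at a time, bumping the leftmost entry strictly greater than the inserted value down to the next row. The recording tableau Q records, in position (i, j), the step at which that cell was added to P.
  Insert 4 (step 1): P = [4];  Q = [1]
  Insert 6 (step 2): P = [4, 6];  Q = [1, 2]
  Insert 1 (step 3): P = [1, 6] / [4];  Q = [1, 2] / [3]
  Insert 2 (step 4): P = [1, 2] / [4, 6];  Q = [1, 2] / [3, 4]
  Insert 8 (step 5): P = [1, 2, 8] / [4, 6];  Q = [1, 2, 5] / [3, 4]
  Insert 3 (step 6): P = [1, 2, 3] / [4, 6, 8];  Q = [1, 2, 5] / [3, 4, 6]
  Insert 5 (step 7): P = [1, 2, 3, 5] / [4, 6, 8];  Q = [1, 2, 5, 7] / [3, 4, 6]
  Insert 7 (step 8): P = [1, 2, 3, 5, 7] / [4, 6, 8];  Q = [1, 2, 5, 7, 8] / [3, 4, 6]
Final shape: (5, 3).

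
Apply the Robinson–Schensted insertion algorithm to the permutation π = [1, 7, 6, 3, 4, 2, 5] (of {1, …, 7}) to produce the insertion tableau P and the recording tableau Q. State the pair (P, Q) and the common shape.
P = [1, 2, 4, 5] / [3] / [6] / [7];  Q = [1, 2, 5, 7] / [3] / [4] / [6];  common shape = (4, 1, 1, 1)

Row-insert the values π_1, π_2, … into P one at a time, bumping the leftmost entry strictly greater than the inserted value down to the next row. The recording tableau Q records, in position (i, j), the step at which that cell was added to P.
  Insert 1 (step 1): P = [1];  Q = [1]
  Insert 7 (step 2): P = [1, 7];  Q = [1, 2]
  Insert 6 (step 3): P = [1, 6] / [7];  Q = [1, 2] / [3]
  Insert 3 (step 4): P = [1, 3] / [6] / [7];  Q = [1, 2] / [3] / [4]
  Insert 4 (step 5): P = [1, 3, 4] / [6] / [7];  Q = [1, 2, 5] / [3] / [4]
  Insert 2 (step 6): P = [1, 2, 4] / [3] / [6] / [7];  Q = [1, 2, 5] / [3] / [4] / [6]
  Insert 5 (step 7): P = [1, 2, 4, 5] / [3] / [6] / [7];  Q = [1, 2, 5, 7] / [3] / [4] / [6]
Final shape: (4, 1, 1, 1).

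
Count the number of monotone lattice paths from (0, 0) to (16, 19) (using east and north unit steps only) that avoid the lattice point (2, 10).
Number of paths = 4005994410

Total paths from (0, 0) to (16, 19): C(35, 16) = 4059928950. Paths through (2, 10): (paths (0, 0) → (2, 10)) × (paths (2, 10) → (16, 19)) = C(12, 2) · C(23, 14) = 66 · 817190 = 53934540. Avoidance count = 4059928950 − 53934540 = 4005994410.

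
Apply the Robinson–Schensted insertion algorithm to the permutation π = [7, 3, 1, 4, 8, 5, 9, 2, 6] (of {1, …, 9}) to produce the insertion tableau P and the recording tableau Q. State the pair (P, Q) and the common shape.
P = [1, 2, 5, 6] / [3, 4, 9] / [7, 8];  Q = [1, 4, 5, 7] / [2, 6, 9] / [3, 8];  common shape = (4, 3, 2)

Row-insert the values π_1, π_2, … into P one at a time, bumping the leftmost entry strictly greater than the inserted value down to the next row. The recording tableau Q records, in position (i, j), the step at which that cell was added to P.
  Insert 7 (step 1): P = [7];  Q = [1]
  Insert 3 (step 2): P = [3] / [7];  Q = [1] / [2]
  Insert 1 (step 3): P = [1] / [3] / [7];  Q = [1] / [2] / [3]
  Insert 4 (step 4): P = [1, 4] / [3] / [7];  Q = [1, 4] / [2] / [3]
  Insert 8 (step 5): P = [1, 4, 8] / [3] / [7];  Q = [1, 4, 5] / [2] / [3]
  Insert 5 (step 6): P = [1, 4, 5] / [3, 8] / [7];  Q = [1, 4, 5] / [2, 6] / [3]
  Insert 9 (step 7): P = [1, 4, 5, 9] / [3, 8] / [7];  Q = [1, 4, 5, 7] / [2, 6] / [3]
  Insert 2 (step 8): P = [1, 2, 5, 9] / [3, 4] / [7, 8];  Q = [1, 4, 5, 7] / [2, 6] / [3, 8]
  Insert 6 (step 9): P = [1, 2, 5, 6] / [3, 4, 9] / [7, 8];  Q = [1, 4, 5, 7] / [2, 6, 9] / [3, 8]
Final shape: (4, 3, 2).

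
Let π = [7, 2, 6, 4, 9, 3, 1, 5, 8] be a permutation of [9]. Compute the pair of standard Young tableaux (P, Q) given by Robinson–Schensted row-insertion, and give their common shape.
P = [1, 3, 5, 8] / [2, 9] / [4] / [6] / [7];  Q = [1, 3, 5, 9] / [2, 8] / [4] / [6] / [7];  common shape = (4, 2, 1, 1, 1)

Row-insert the values π_1, π_2, … into P one at a time, bumping the leftmost entry strictly greater than the inserted value down to the next row. The recording tableau Q records, in position (i, j), the step at which that cell was added to P.
  Insert 7 (step 1): P = [7];  Q = [1]
  Insert 2 (step 2): P = [2] / [7];  Q = [1] / [2]
  Insert 6 (step 3): P = [2, 6] / [7];  Q = [1, 3] / [2]
  Insert 4 (step 4): P = [2, 4] / [6] / [7];  Q = [1, 3] / [2] / [4]
  Insert 9 (step 5): P = [2, 4, 9] / [6] / [7];  Q = [1, 3, 5] / [2] / [4]
  Insert 3 (step 6): P = [2, 3, 9] / [4] / [6] / [7];  Q = [1, 3, 5] / [2] / [4] / [6]
  Insert 1 (step 7): P = [1, 3, 9] / [2] / [4] / [6] / [7];  Q = [1, 3, 5] / [2] / [4] / [6] / [7]
  Insert 5 (step 8): P = [1, 3, 5] / [2, 9] / [4] / [6] / [7];  Q = [1, 3, 5] / [2, 8] / [4] / [6] / [7]
  Insert 8 (step 9): P = [1, 3, 5, 8] / [2, 9] / [4] / [6] / [7];  Q = [1, 3, 5, 9] / [2, 8] / [4] / [6] / [7]
Final shape: (4, 2, 1, 1, 1).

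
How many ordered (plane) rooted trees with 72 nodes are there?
C_71 = 5175569924646105559418940193995065716350

These ordered rooted trees are counted by the Catalan number C_n = (1/(n + 1)) · C(2n, n). For n = 71: C_71 = (1/72) · C(142, 71) = 372641034574519600278163693967644731577200/72 = 5175569924646105559418940193995065716350.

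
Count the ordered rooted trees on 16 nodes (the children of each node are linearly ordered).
C_15 = 9694845

These ordered rooted trees are counted by the Catalan number C_n = (1/(n + 1)) · C(2n, n). For n = 15: C_15 = (1/16) · C(30, 15) = 155117520/16 = 9694845.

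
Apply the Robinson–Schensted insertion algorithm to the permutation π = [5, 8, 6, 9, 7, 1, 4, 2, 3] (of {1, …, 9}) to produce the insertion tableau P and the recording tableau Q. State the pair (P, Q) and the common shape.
P = [1, 2, 3] / [4, 6, 7] / [5, 9] / [8];  Q = [1, 2, 4] / [3, 5, 9] / [6, 7] / [8];  common shape = (3, 3, 2, 1)

Row-insert the values π_1, π_2, … into P one at a time, bumping the leftmost entry strictly greater than the inserted value down to the next row. The recording tableau Q records, in position (i, j), the step at which that cell was added to P.
  Insert 5 (step 1): P = [5];  Q = [1]
  Insert 8 (step 2): P = [5, 8];  Q = [1, 2]
  Insert 6 (step 3): P = [5, 6] / [8];  Q = [1, 2] / [3]
  Insert 9 (step 4): P = [5, 6, 9] / [8];  Q = [1, 2, 4] / [3]
  Insert 7 (step 5): P = [5, 6, 7] / [8, 9];  Q = [1, 2, 4] / [3, 5]
  Insert 1 (step 6): P = [1, 6, 7] / [5, 9] / [8];  Q = [1, 2, 4] / [3, 5] / [6]
  Insert 4 (step 7): P = [1, 4, 7] / [5, 6] / [8, 9];  Q = [1, 2, 4] / [3, 5] / [6, 7]
  Insert 2 (step 8): P = [1, 2, 7] / [4, 6] / [5, 9] / [8];  Q = [1, 2, 4] / [3, 5] / [6, 7] / [8]
  Insert 3 (step 9): P = [1, 2, 3] / [4, 6, 7] / [5, 9] / [8];  Q = [1, 2, 4] / [3, 5, 9] / [6, 7] / [8]
Final shape: (3, 3, 2, 1).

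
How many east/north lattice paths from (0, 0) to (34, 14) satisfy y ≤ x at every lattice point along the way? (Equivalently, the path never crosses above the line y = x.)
Number of paths = 289392373944

By the reflection principle (André's argument), the number of monotone paths to (34, 14) with n ≤ m that never go above y = x is C(48, 34) − C(48, 35) = 482320623240 − 192928249296 = 289392373944.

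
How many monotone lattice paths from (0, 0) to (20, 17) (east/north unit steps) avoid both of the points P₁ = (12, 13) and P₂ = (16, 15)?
Number of paths = 9993184785

Inclusion–exclusion. Total paths: C(37, 20) = 15905368710. Through P₁: C(25, 12)·C(12, 8) = 2574148500. Through P₂: C(31, 16)·C(6, 4) = 4508102925. Since P₁ is strictly southwest of P₂, a monotone path through both must visit P₁ then P₂; paths through both = C(25, 12)·C(6, 4)·C(6, 4) = 1170067500. Avoid both = 15905368710 − 2574148500 − 4508102925 + 1170067500 = 9993184785.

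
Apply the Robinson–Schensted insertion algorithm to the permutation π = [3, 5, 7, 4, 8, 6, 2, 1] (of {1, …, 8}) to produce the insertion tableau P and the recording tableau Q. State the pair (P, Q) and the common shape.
P = [1, 4, 6, 8] / [2, 7] / [3] / [5];  Q = [1, 2, 3, 5] / [4, 6] / [7] / [8];  common shape = (4, 2, 1, 1)

Row-insert the values π_1, π_2, … into P one at a time, bumping the leftmost entry strictly greater than the inserted value down to the next row. The recording tableau Q records, in position (i, j), the step at which that cell was added to P.
  Insert 3 (step 1): P = [3];  Q = [1]
  Insert 5 (step 2): P = [3, 5];  Q = [1, 2]
  Insert 7 (step 3): P = [3, 5, 7];  Q = [1, 2, 3]
  Insert 4 (step 4): P = [3, 4, 7] / [5];  Q = [1, 2, 3] / [4]
  Insert 8 (step 5): P = [3, 4, 7, 8] / [5];  Q = [1, 2, 3, 5] / [4]
  Insert 6 (step 6): P = [3, 4, 6, 8] / [5, 7];  Q = [1, 2, 3, 5] / [4, 6]
  Insert 2 (step 7): P = [2, 4, 6, 8] / [3, 7] / [5];  Q = [1, 2, 3, 5] / [4, 6] / [7]
  Insert 1 (step 8): P = [1, 4, 6, 8] / [2, 7] / [3] / [5];  Q = [1, 2, 3, 5] / [4, 6] / [7] / [8]
Final shape: (4, 2, 1, 1).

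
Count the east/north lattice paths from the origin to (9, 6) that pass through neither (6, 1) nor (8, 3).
Number of paths = 4121

Inclusion–exclusion. Total paths: C(15, 9) = 5005. Through P₁: C(7, 6)·C(8, 3) = 392. Through P₂: C(11, 8)·C(4, 1) = 660. Since P₁ is strictly southwest of P₂, a monotone path through both must visit P₁ then P₂; paths through both = C(7, 6)·C(4, 2)·C(4, 1) = 168. Avoid both = 5005 − 392 − 660 + 168 = 4121.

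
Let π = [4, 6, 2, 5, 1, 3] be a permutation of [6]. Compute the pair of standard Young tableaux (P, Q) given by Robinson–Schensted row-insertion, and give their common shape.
P = [1, 3] / [2, 5] / [4, 6];  Q = [1, 2] / [3, 4] / [5, 6];  common shape = (2, 2, 2)

Row-insert the values π_1, π_2, … into P one at a time, bumping the leftmost entry strictly greater than the inserted value down to the next row. The recording tableau Q records, in position (i, j), the step at which that cell was added to P.
  Insert 4 (step 1): P = [4];  Q = [1]
  Insert 6 (step 2): P = [4, 6];  Q = [1, 2]
  Insert 2 (step 3): P = [2, 6] / [4];  Q = [1, 2] / [3]
  Insert 5 (step 4): P = [2, 5] / [4, 6];  Q = [1, 2] / [3, 4]
  Insert 1 (step 5): P = [1, 5] / [2, 6] / [4];  Q = [1, 2] / [3, 4] / [5]
  Insert 3 (step 6): P = [1, 3] / [2, 5] / [4, 6];  Q = [1, 2] / [3, 4] / [5, 6]
Final shape: (2, 2, 2).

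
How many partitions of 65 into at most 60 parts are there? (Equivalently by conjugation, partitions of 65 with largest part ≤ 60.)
p(65, parts ≤ 60) = 2012546

Use the recurrence p(n, m) = p(n, m−1) + p(n−m, m): either the largest part is < m (count p(n, m−1)) or the largest part is exactly m (remove one copy of m, count p(n−m, m)). With p(0, ·) = 1 this gives p(65, parts ≤ 60) = 2012546. (By conjugating Young diagrams, this also counts partitions of 65 into at most 60 parts.)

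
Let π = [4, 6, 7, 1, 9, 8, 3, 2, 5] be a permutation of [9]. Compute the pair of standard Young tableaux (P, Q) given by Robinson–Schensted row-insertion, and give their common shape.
P = [1, 2, 5, 8] / [3, 6, 7] / [4] / [9];  Q = [1, 2, 3, 5] / [4, 6, 9] / [7] / [8];  common shape = (4, 3, 1, 1)

Row-insert the values π_1, π_2, … into P one at a time, bumping the leftmost entry strictly greater than the inserted value down to the next row. The recording tableau Q records, in position (i, j), the step at which that cell was added to P.
  Insert 4 (step 1): P = [4];  Q = [1]
  Insert 6 (step 2): P = [4, 6];  Q = [1, 2]
  Insert 7 (step 3): P = [4, 6, 7];  Q = [1, 2, 3]
  Insert 1 (step 4): P = [1, 6, 7] / [4];  Q = [1, 2, 3] / [4]
  Insert 9 (step 5): P = [1, 6, 7, 9] / [4];  Q = [1, 2, 3, 5] / [4]
  Insert 8 (step 6): P = [1, 6, 7, 8] / [4, 9];  Q = [1, 2, 3, 5] / [4, 6]
  Insert 3 (step 7): P = [1, 3, 7, 8] / [4, 6] / [9];  Q = [1, 2, 3, 5] / [4, 6] / [7]
  Insert 2 (step 8): P = [1, 2, 7, 8] / [3, 6] / [4] / [9];  Q = [1, 2, 3, 5] / [4, 6] / [7] / [8]
  Insert 5 (step 9): P = [1, 2, 5, 8] / [3, 6, 7] / [4] / [9];  Q = [1, 2, 3, 5] / [4, 6, 9] / [7] / [8]
Final shape: (4, 3, 1, 1).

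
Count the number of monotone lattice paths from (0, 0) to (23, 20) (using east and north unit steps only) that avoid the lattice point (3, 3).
Number of paths = 642459544020

Total paths from (0, 0) to (23, 20): C(43, 23) = 960566918220. Paths through (3, 3): (paths (0, 0) → (3, 3)) × (paths (3, 3) → (23, 20)) = C(6, 3) · C(37, 20) = 20 · 15905368710 = 318107374200. Avoidance count = 960566918220 − 318107374200 = 642459544020.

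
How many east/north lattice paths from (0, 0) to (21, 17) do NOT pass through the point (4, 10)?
Number of paths = 28434693276

Total paths from (0, 0) to (21, 17): C(38, 21) = 28781143380. Paths through (4, 10): (paths (0, 0) → (4, 10)) × (paths (4, 10) → (21, 17)) = C(14, 4) · C(24, 17) = 1001 · 346104 = 346450104. Avoidance count = 28781143380 − 346450104 = 28434693276.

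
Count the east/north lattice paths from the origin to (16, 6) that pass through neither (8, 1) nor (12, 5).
Number of paths = 35240

Inclusion–exclusion. Total paths: C(22, 16) = 74613. Through P₁: C(9, 8)·C(13, 8) = 11583. Through P₂: C(17, 12)·C(5, 4) = 30940. Since P₁ is strictly southwest of P₂, a monotone path through both must visit P₁ then P₂; paths through both = C(9, 8)·C(8, 4)·C(5, 4) = 3150. Avoid both = 74613 − 11583 − 30940 + 3150 = 35240.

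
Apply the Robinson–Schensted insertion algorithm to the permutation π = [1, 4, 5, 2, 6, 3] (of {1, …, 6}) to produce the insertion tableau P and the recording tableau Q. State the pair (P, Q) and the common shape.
P = [1, 2, 3, 6] / [4, 5];  Q = [1, 2, 3, 5] / [4, 6];  common shape = (4, 2)

Row-insert the values π_1, π_2, … into P one at a time, bumping the leftmost entry strictly greater than the inserted value down to the next row. The recording tableau Q records, in position (i, j), the step at which that cell was added to P.
  Insert 1 (step 1): P = [1];  Q = [1]
  Insert 4 (step 2): P = [1, 4];  Q = [1, 2]
  Insert 5 (step 3): P = [1, 4, 5];  Q = [1, 2, 3]
  Insert 2 (step 4): P = [1, 2, 5] / [4];  Q = [1, 2, 3] / [4]
  Insert 6 (step 5): P = [1, 2, 5, 6] / [4];  Q = [1, 2, 3, 5] / [4]
  Insert 3 (step 6): P = [1, 2, 3, 6] / [4, 5];  Q = [1, 2, 3, 5] / [4, 6]
Final shape: (4, 2).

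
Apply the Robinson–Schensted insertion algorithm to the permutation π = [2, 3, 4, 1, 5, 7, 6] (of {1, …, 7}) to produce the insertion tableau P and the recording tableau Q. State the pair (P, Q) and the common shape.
P = [1, 3, 4, 5, 6] / [2, 7];  Q = [1, 2, 3, 5, 6] / [4, 7];  common shape = (5, 2)

Row-insert the values π_1, π_2, … into P one at a time, bumping the leftmost entry strictly greater than the inserted value down to the next row. The recording tableau Q records, in position (i, j), the step at which that cell was added to P.
  Insert 2 (step 1): P = [2];  Q = [1]
  Insert 3 (step 2): P = [2, 3];  Q = [1, 2]
  Insert 4 (step 3): P = [2, 3, 4];  Q = [1, 2, 3]
  Insert 1 (step 4): P = [1, 3, 4] / [2];  Q = [1, 2, 3] / [4]
  Insert 5 (step 5): P = [1, 3, 4, 5] / [2];  Q = [1, 2, 3, 5] / [4]
  Insert 7 (step 6): P = [1, 3, 4, 5, 7] / [2];  Q = [1, 2, 3, 5, 6] / [4]
  Insert 6 (step 7): P = [1, 3, 4, 5, 6] / [2, 7];  Q = [1, 2, 3, 5, 6] / [4, 7]
Final shape: (5, 2).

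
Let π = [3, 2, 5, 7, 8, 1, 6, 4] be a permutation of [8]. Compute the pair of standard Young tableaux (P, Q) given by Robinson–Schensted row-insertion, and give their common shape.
P = [1, 4, 6, 8] / [2, 5] / [3, 7];  Q = [1, 3, 4, 5] / [2, 7] / [6, 8];  common shape = (4, 2, 2)

Row-insert the values π_1, π_2, … into P one at a time, bumping the leftmost entry strictly greater than the inserted value down to the next row. The recording tableau Q records, in position (i, j), the step at which that cell was added to P.
  Insert 3 (step 1): P = [3];  Q = [1]
  Insert 2 (step 2): P = [2] / [3];  Q = [1] / [2]
  Insert 5 (step 3): P = [2, 5] / [3];  Q = [1, 3] / [2]
  Insert 7 (step 4): P = [2, 5, 7] / [3];  Q = [1, 3, 4] / [2]
  Insert 8 (step 5): P = [2, 5, 7, 8] / [3];  Q = [1, 3, 4, 5] / [2]
  Insert 1 (step 6): P = [1, 5, 7, 8] / [2] / [3];  Q = [1, 3, 4, 5] / [2] / [6]
  Insert 6 (step 7): P = [1, 5, 6, 8] / [2, 7] / [3];  Q = [1, 3, 4, 5] / [2, 7] / [6]
  Insert 4 (step 8): P = [1, 4, 6, 8] / [2, 5] / [3, 7];  Q = [1, 3, 4, 5] / [2, 7] / [6, 8]
Final shape: (4, 2, 2).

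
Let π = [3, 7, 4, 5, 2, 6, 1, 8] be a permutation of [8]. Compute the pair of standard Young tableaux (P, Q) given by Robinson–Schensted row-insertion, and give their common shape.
P = [1, 4, 5, 6, 8] / [2] / [3] / [7];  Q = [1, 2, 4, 6, 8] / [3] / [5] / [7];  common shape = (5, 1, 1, 1)

Row-insert the values π_1, π_2, … into P one at a time, bumping the leftmost entry strictly greater than the inserted value down to the next row. The recording tableau Q records, in position (i, j), the step at which that cell was added to P.
  Insert 3 (step 1): P = [3];  Q = [1]
  Insert 7 (step 2): P = [3, 7];  Q = [1, 2]
  Insert 4 (step 3): P = [3, 4] / [7];  Q = [1, 2] / [3]
  Insert 5 (step 4): P = [3, 4, 5] / [7];  Q = [1, 2, 4] / [3]
  Insert 2 (step 5): P = [2, 4, 5] / [3] / [7];  Q = [1, 2, 4] / [3] / [5]
  Insert 6 (step 6): P = [2, 4, 5, 6] / [3] / [7];  Q = [1, 2, 4, 6] / [3] / [5]
  Insert 1 (step 7): P = [1, 4, 5, 6] / [2] / [3] / [7];  Q = [1, 2, 4, 6] / [3] / [5] / [7]
  Insert 8 (step 8): P = [1, 4, 5, 6, 8] / [2] / [3] / [7];  Q = [1, 2, 4, 6, 8] / [3] / [5] / [7]
Final shape: (5, 1, 1, 1).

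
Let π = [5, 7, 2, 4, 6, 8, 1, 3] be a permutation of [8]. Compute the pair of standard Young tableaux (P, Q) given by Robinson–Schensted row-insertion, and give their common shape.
P = [1, 3, 6, 8] / [2, 4] / [5, 7];  Q = [1, 2, 5, 6] / [3, 4] / [7, 8];  common shape = (4, 2, 2)

Row-insert the values π_1, π_2, … into P one at a time, bumping the leftmost entry strictly greater than the inserted value down to the next row. The recording tableau Q records, in position (i, j), the step at which that cell was added to P.
  Insert 5 (step 1): P = [5];  Q = [1]
  Insert 7 (step 2): P = [5, 7];  Q = [1, 2]
  Insert 2 (step 3): P = [2, 7] / [5];  Q = [1, 2] / [3]
  Insert 4 (step 4): P = [2, 4] / [5, 7];  Q = [1, 2] / [3, 4]
  Insert 6 (step 5): P = [2, 4, 6] / [5, 7];  Q = [1, 2, 5] / [3, 4]
  Insert 8 (step 6): P = [2, 4, 6, 8] / [5, 7];  Q = [1, 2, 5, 6] / [3, 4]
  Insert 1 (step 7): P = [1, 4, 6, 8] / [2, 7] / [5];  Q = [1, 2, 5, 6] / [3, 4] / [7]
  Insert 3 (step 8): P = [1, 3, 6, 8] / [2, 4] / [5, 7];  Q = [1, 2, 5, 6] / [3, 4] / [7, 8]
Final shape: (4, 2, 2).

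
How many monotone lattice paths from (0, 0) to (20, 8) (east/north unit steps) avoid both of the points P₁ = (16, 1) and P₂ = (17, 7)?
Number of paths = 1718555

Inclusion–exclusion. Total paths: C(28, 20) = 3108105. Through P₁: C(17, 16)·C(11, 4) = 5610. Through P₂: C(24, 17)·C(4, 3) = 1384416. Since P₁ is strictly southwest of P₂, a monotone path through both must visit P₁ then P₂; paths through both = C(17, 16)·C(7, 1)·C(4, 3) = 476. Avoid both = 3108105 − 5610 − 1384416 + 476 = 1718555.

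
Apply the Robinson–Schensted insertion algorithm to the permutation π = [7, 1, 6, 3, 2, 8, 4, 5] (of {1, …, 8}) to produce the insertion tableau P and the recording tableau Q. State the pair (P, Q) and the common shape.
P = [1, 2, 4, 5] / [3, 8] / [6] / [7];  Q = [1, 3, 6, 8] / [2, 7] / [4] / [5];  common shape = (4, 2, 1, 1)

Row-insert the values π_1, π_2, … into P one at a time, bumping the leftmost entry strictly greater than the inserted value down to the next row. The recording tableau Q records, in position (i, j), the step at which that cell was added to P.
  Insert 7 (step 1): P = [7];  Q = [1]
  Insert 1 (step 2): P = [1] / [7];  Q = [1] / [2]
  Insert 6 (step 3): P = [1, 6] / [7];  Q = [1, 3] / [2]
  Insert 3 (step 4): P = [1, 3] / [6] / [7];  Q = [1, 3] / [2] / [4]
  Insert 2 (step 5): P = [1, 2] / [3] / [6] / [7];  Q = [1, 3] / [2] / [4] / [5]
  Insert 8 (step 6): P = [1, 2, 8] / [3] / [6] / [7];  Q = [1, 3, 6] / [2] / [4] / [5]
  Insert 4 (step 7): P = [1, 2, 4] / [3, 8] / [6] / [7];  Q = [1, 3, 6] / [2, 7] / [4] / [5]
  Insert 5 (step 8): P = [1, 2, 4, 5] / [3, 8] / [6] / [7];  Q = [1, 3, 6, 8] / [2, 7] / [4] / [5]
Final shape: (4, 2, 1, 1).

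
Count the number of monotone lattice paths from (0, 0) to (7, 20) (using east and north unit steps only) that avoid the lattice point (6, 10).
Number of paths = 799942

Total paths from (0, 0) to (7, 20): C(27, 7) = 888030. Paths through (6, 10): (paths (0, 0) → (6, 10)) × (paths (6, 10) → (7, 20)) = C(16, 6) · C(11, 1) = 8008 · 11 = 88088. Avoidance count = 888030 − 88088 = 799942.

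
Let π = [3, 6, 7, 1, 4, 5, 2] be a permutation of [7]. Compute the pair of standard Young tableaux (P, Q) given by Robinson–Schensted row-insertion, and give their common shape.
P = [1, 2, 5] / [3, 4, 7] / [6];  Q = [1, 2, 3] / [4, 5, 6] / [7];  common shape = (3, 3, 1)

Row-insert the values π_1, π_2, … into P one at a time, bumping the leftmost entry strictly greater than the inserted value down to the next row. The recording tableau Q records, in position (i, j), the step at which that cell was added to P.
  Insert 3 (step 1): P = [3];  Q = [1]
  Insert 6 (step 2): P = [3, 6];  Q = [1, 2]
  Insert 7 (step 3): P = [3, 6, 7];  Q = [1, 2, 3]
  Insert 1 (step 4): P = [1, 6, 7] / [3];  Q = [1, 2, 3] / [4]
  Insert 4 (step 5): P = [1, 4, 7] / [3, 6];  Q = [1, 2, 3] / [4, 5]
  Insert 5 (step 6): P = [1, 4, 5] / [3, 6, 7];  Q = [1, 2, 3] / [4, 5, 6]
  Insert 2 (step 7): P = [1, 2, 5] / [3, 4, 7] / [6];  Q = [1, 2, 3] / [4, 5, 6] / [7]
Final shape: (3, 3, 1).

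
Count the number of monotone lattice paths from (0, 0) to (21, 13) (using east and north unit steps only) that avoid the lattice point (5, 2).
Number of paths = 654187965

Total paths from (0, 0) to (21, 13): C(34, 21) = 927983760. Paths through (5, 2): (paths (0, 0) → (5, 2)) × (paths (5, 2) → (21, 13)) = C(7, 5) · C(27, 16) = 21 · 13037895 = 273795795. Avoidance count = 927983760 − 273795795 = 654187965.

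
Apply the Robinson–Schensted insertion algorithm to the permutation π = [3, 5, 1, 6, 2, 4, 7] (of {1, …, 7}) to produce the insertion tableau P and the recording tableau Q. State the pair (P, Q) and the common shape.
P = [1, 2, 4, 7] / [3, 5, 6];  Q = [1, 2, 4, 7] / [3, 5, 6];  common shape = (4, 3)

Row-insert the values π_1, π_2, … into P one at a time, bumping the leftmost entry strictly greater than the inserted value down to the next row. The recording tableau Q records, in position (i, j), the step at which that cell was added to P.
  Insert 3 (step 1): P = [3];  Q = [1]
  Insert 5 (step 2): P = [3, 5];  Q = [1, 2]
  Insert 1 (step 3): P = [1, 5] / [3];  Q = [1, 2] / [3]
  Insert 6 (step 4): P = [1, 5, 6] / [3];  Q = [1, 2, 4] / [3]
  Insert 2 (step 5): P = [1, 2, 6] / [3, 5];  Q = [1, 2, 4] / [3, 5]
  Insert 4 (step 6): P = [1, 2, 4] / [3, 5, 6];  Q = [1, 2, 4] / [3, 5, 6]
  Insert 7 (step 7): P = [1, 2, 4, 7] / [3, 5, 6];  Q = [1, 2, 4, 7] / [3, 5, 6]
Final shape: (4, 3).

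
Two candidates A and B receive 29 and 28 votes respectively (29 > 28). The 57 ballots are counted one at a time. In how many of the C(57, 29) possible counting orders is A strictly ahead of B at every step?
Strict-lead orderings = 263747951750360

Total orderings of the 57 votes with 29 for A: C(57, 29) = 15033633249770520. By the Bertrand ballot formula (Cycle Lemma / reflection principle), the number of orderings in which A is strictly ahead of B throughout is (p − q)/(p + q) · C(p + q, p) = (29 − 28)/(29 + 28) · 15033633249770520 = 263747951750360.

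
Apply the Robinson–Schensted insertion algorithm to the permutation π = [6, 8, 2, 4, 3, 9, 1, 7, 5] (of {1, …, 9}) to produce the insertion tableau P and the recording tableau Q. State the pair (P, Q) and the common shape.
P = [1, 3, 5] / [2, 7, 9] / [4, 8] / [6];  Q = [1, 2, 6] / [3, 4, 8] / [5, 9] / [7];  common shape = (3, 3, 2, 1)

Row-insert the values π_1, π_2, … into P one at a time, bumping the leftmost entry strictly greater than the inserted value down to the next row. The recording tableau Q records, in position (i, j), the step at which that cell was added to P.
  Insert 6 (step 1): P = [6];  Q = [1]
  Insert 8 (step 2): P = [6, 8];  Q = [1, 2]
  Insert 2 (step 3): P = [2, 8] / [6];  Q = [1, 2] / [3]
  Insert 4 (step 4): P = [2, 4] / [6, 8];  Q = [1, 2] / [3, 4]
  Insert 3 (step 5): P = [2, 3] / [4, 8] / [6];  Q = [1, 2] / [3, 4] / [5]
  Insert 9 (step 6): P = [2, 3, 9] / [4, 8] / [6];  Q = [1, 2, 6] / [3, 4] / [5]
  Insert 1 (step 7): P = [1, 3, 9] / [2, 8] / [4] / [6];  Q = [1, 2, 6] / [3, 4] / [5] / [7]
  Insert 7 (step 8): P = [1, 3, 7] / [2, 8, 9] / [4] / [6];  Q = [1, 2, 6] / [3, 4, 8] / [5] / [7]
  Insert 5 (step 9): P = [1, 3, 5] / [2, 7, 9] / [4, 8] / [6];  Q = [1, 2, 6] / [3, 4, 8] / [5, 9] / [7]
Final shape: (3, 3, 2, 1).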